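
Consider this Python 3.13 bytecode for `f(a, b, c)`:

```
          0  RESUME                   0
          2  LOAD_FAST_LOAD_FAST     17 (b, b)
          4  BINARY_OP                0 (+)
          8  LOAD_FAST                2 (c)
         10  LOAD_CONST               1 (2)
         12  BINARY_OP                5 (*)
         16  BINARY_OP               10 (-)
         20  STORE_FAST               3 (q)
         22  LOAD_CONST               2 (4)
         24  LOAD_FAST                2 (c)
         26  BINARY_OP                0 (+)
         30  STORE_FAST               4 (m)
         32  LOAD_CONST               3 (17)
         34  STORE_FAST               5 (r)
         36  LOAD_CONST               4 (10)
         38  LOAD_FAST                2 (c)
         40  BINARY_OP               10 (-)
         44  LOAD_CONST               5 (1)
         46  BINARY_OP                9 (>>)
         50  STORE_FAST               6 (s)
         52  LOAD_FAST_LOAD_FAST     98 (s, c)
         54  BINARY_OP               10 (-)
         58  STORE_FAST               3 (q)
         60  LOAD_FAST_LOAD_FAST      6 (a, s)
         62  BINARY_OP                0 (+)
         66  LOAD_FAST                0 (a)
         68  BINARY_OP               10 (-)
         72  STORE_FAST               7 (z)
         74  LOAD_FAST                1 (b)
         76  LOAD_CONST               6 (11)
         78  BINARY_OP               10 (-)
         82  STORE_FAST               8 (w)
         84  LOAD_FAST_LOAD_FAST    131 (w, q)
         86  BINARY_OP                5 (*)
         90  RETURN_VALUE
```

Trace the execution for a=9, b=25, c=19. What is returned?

LOAD_FAST_LOAD_FAST b,b → push 25,25. Stack: [25, 25]
BINARY_OP + → 25 + 25 = 50. Stack: [50]
LOAD_FAST c → push 19. Stack: [50, 19]
LOAD_CONST → push 2. Stack: [50, 19, 2]
BINARY_OP * → 19 * 2 = 38. Stack: [50, 38]
BINARY_OP - → 50 - 38 = 12. Stack: [12]
STORE_FAST q → q=12. Stack: []
LOAD_CONST → push 4. Stack: [4]
LOAD_FAST c → push 19. Stack: [4, 19]
BINARY_OP + → 4 + 19 = 23. Stack: [23]
STORE_FAST m → m=23. Stack: []
LOAD_CONST → push 17. Stack: [17]
STORE_FAST r → r=17. Stack: []
LOAD_CONST → push 10. Stack: [10]
LOAD_FAST c → push 19. Stack: [10, 19]
BINARY_OP - → 10 - 19 = -9. Stack: [-9]
LOAD_CONST → push 1. Stack: [-9, 1]
BINARY_OP >> → -9 >> 1 = -5. Stack: [-5]
STORE_FAST s → s=-5. Stack: []
LOAD_FAST_LOAD_FAST s,c → push -5,19. Stack: [-5, 19]
BINARY_OP - → -5 - 19 = -24. Stack: [-24]
STORE_FAST q → q=-24. Stack: []
LOAD_FAST_LOAD_FAST a,s → push 9,-5. Stack: [9, -5]
BINARY_OP + → 9 + -5 = 4. Stack: [4]
LOAD_FAST a → push 9. Stack: [4, 9]
BINARY_OP - → 4 - 9 = -5. Stack: [-5]
STORE_FAST z → z=-5. Stack: []
LOAD_FAST b → push 25. Stack: [25]
LOAD_CONST → push 11. Stack: [25, 11]
BINARY_OP - → 25 - 11 = 14. Stack: [14]
STORE_FAST w → w=14. Stack: []
LOAD_FAST_LOAD_FAST w,q → push 14,-24. Stack: [14, -24]
BINARY_OP * → 14 * -24 = -336. Stack: [-336]
RETURN_VALUE → return -336.

-336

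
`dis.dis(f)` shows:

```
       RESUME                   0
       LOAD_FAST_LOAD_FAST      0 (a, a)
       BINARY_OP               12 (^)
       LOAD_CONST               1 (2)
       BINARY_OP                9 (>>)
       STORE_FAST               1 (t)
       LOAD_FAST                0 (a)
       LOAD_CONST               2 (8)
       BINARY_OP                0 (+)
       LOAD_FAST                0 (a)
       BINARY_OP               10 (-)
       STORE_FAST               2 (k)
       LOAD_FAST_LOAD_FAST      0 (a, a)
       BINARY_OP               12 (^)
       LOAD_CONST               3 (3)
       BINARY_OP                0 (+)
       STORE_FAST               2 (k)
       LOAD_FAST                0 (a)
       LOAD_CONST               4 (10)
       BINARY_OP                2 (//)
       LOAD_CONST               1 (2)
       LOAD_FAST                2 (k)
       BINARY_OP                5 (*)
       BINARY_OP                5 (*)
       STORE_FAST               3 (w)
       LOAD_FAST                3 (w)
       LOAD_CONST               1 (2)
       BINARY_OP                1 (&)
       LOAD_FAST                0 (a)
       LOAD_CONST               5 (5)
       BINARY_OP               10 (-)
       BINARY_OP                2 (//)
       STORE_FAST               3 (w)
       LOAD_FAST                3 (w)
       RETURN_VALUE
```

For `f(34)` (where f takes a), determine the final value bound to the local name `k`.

LOAD_FAST_LOAD_FAST a,a → push 34,34. Stack: [34, 34]
BINARY_OP ^ → 34 ^ 34 = 0. Stack: [0]
LOAD_CONST → push 2. Stack: [0, 2]
BINARY_OP >> → 0 >> 2 = 0. Stack: [0]
STORE_FAST t → t=0. Stack: []
LOAD_FAST a → push 34. Stack: [34]
LOAD_CONST → push 8. Stack: [34, 8]
BINARY_OP + → 34 + 8 = 42. Stack: [42]
LOAD_FAST a → push 34. Stack: [42, 34]
BINARY_OP - → 42 - 34 = 8. Stack: [8]
STORE_FAST k → k=8. Stack: []
LOAD_FAST_LOAD_FAST a,a → push 34,34. Stack: [34, 34]
BINARY_OP ^ → 34 ^ 34 = 0. Stack: [0]
LOAD_CONST → push 3. Stack: [0, 3]
BINARY_OP + → 0 + 3 = 3. Stack: [3]
STORE_FAST k → k=3. Stack: []
LOAD_FAST a → push 34. Stack: [34]
LOAD_CONST → push 10. Stack: [34, 10]
BINARY_OP // → 34 // 10 = 3. Stack: [3]
LOAD_CONST → push 2. Stack: [3, 2]
LOAD_FAST k → push 3. Stack: [3, 2, 3]
BINARY_OP * → 2 * 3 = 6. Stack: [3, 6]
BINARY_OP * → 3 * 6 = 18. Stack: [18]
STORE_FAST w → w=18. Stack: []
LOAD_FAST w → push 18. Stack: [18]
LOAD_CONST → push 2. Stack: [18, 2]
BINARY_OP & → 18 & 2 = 2. Stack: [2]
LOAD_FAST a → push 34. Stack: [2, 34]
LOAD_CONST → push 5. Stack: [2, 34, 5]
BINARY_OP - → 34 - 5 = 29. Stack: [2, 29]
BINARY_OP // → 2 // 29 = 0. Stack: [0]
STORE_FAST w → w=0. Stack: []
LOAD_FAST w → push 0. Stack: [0]
RETURN_VALUE → return 0.

3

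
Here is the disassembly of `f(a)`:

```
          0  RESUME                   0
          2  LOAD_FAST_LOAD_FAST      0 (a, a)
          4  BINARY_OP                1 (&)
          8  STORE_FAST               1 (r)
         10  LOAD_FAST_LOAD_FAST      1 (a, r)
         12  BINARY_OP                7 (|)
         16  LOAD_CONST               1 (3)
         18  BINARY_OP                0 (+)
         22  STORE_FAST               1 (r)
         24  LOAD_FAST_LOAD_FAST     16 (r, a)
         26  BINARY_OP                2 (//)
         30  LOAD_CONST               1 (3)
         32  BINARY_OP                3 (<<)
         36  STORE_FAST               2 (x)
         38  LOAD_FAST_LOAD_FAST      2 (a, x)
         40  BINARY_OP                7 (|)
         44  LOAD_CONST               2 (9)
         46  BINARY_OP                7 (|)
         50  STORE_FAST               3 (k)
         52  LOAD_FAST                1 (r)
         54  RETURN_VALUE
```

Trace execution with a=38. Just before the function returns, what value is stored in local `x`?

8

LOAD_FAST_LOAD_FAST a,a → push 38,38. Stack: [38, 38]
BINARY_OP & → 38 & 38 = 38. Stack: [38]
STORE_FAST r → r=38. Stack: []
LOAD_FAST_LOAD_FAST a,r → push 38,38. Stack: [38, 38]
BINARY_OP | → 38 | 38 = 38. Stack: [38]
LOAD_CONST → push 3. Stack: [38, 3]
BINARY_OP + → 38 + 3 = 41. Stack: [41]
STORE_FAST r → r=41. Stack: []
LOAD_FAST_LOAD_FAST r,a → push 41,38. Stack: [41, 38]
BINARY_OP // → 41 // 38 = 1. Stack: [1]
LOAD_CONST → push 3. Stack: [1, 3]
BINARY_OP << → 1 << 3 = 8. Stack: [8]
STORE_FAST x → x=8. Stack: []
LOAD_FAST_LOAD_FAST a,x → push 38,8. Stack: [38, 8]
BINARY_OP | → 38 | 8 = 46. Stack: [46]
LOAD_CONST → push 9. Stack: [46, 9]
BINARY_OP | → 46 | 9 = 47. Stack: [47]
STORE_FAST k → k=47. Stack: []
LOAD_FAST r → push 41. Stack: [41]
RETURN_VALUE → return 41.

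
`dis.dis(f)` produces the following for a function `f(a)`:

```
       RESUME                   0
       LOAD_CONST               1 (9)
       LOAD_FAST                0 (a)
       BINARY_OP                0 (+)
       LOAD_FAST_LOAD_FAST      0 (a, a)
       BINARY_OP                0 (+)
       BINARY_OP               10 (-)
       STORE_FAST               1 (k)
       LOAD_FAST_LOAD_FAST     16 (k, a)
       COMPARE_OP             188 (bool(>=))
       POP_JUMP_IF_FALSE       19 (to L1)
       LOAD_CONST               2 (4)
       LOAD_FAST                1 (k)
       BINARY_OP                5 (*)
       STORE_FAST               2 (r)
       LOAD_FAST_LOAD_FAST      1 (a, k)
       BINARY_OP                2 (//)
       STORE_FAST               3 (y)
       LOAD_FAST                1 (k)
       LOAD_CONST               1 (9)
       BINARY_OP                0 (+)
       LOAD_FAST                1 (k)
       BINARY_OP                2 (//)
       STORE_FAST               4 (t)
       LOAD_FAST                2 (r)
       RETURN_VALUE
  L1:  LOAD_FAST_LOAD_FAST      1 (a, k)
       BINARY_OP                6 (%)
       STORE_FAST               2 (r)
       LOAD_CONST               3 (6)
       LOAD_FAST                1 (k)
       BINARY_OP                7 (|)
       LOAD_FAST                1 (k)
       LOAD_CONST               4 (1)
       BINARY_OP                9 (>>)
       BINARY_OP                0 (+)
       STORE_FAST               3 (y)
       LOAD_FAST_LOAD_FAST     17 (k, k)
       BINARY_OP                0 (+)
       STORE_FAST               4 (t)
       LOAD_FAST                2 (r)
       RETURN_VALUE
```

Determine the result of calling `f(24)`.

-6

LOAD_CONST → push 9. Stack: [9]
LOAD_FAST a → push 24. Stack: [9, 24]
BINARY_OP + → 9 + 24 = 33. Stack: [33]
LOAD_FAST_LOAD_FAST a,a → push 24,24. Stack: [33, 24, 24]
BINARY_OP + → 24 + 24 = 48. Stack: [33, 48]
BINARY_OP - → 33 - 48 = -15. Stack: [-15]
STORE_FAST k → k=-15. Stack: []
LOAD_FAST_LOAD_FAST k,a → push -15,24. Stack: [-15, 24]
COMPARE_OP bool(>=) → -15 vs 24 = False. Stack: [False]
POP_JUMP_IF_FALSE → pop False; jump. Stack: []
LOAD_FAST_LOAD_FAST a,k → push 24,-15. Stack: [24, -15]
BINARY_OP % → 24 % -15 = -6. Stack: [-6]
STORE_FAST r → r=-6. Stack: []
LOAD_CONST → push 6. Stack: [6]
LOAD_FAST k → push -15. Stack: [6, -15]
BINARY_OP | → 6 | -15 = -9. Stack: [-9]
LOAD_FAST k → push -15. Stack: [-9, -15]
LOAD_CONST → push 1. Stack: [-9, -15, 1]
BINARY_OP >> → -15 >> 1 = -8. Stack: [-9, -8]
BINARY_OP + → -9 + -8 = -17. Stack: [-17]
STORE_FAST y → y=-17. Stack: []
LOAD_FAST_LOAD_FAST k,k → push -15,-15. Stack: [-15, -15]
BINARY_OP + → -15 + -15 = -30. Stack: [-30]
STORE_FAST t → t=-30. Stack: []
LOAD_FAST r → push -6. Stack: [-6]
RETURN_VALUE → return -6.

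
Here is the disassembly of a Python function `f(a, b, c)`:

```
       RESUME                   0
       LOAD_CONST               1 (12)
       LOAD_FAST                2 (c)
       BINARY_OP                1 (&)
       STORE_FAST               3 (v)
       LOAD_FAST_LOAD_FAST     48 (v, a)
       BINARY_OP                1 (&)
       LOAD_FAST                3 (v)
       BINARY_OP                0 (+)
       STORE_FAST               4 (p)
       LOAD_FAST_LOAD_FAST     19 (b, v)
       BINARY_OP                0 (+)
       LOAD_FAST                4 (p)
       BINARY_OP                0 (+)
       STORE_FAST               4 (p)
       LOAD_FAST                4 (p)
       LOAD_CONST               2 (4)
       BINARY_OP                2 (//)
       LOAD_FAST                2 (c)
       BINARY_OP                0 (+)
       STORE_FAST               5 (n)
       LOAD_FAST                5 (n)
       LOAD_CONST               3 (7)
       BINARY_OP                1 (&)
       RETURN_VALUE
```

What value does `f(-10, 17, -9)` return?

6

LOAD_CONST → push 12. Stack: [12]
LOAD_FAST c → push -9. Stack: [12, -9]
BINARY_OP & → 12 & -9 = 4. Stack: [4]
STORE_FAST v → v=4. Stack: []
LOAD_FAST_LOAD_FAST v,a → push 4,-10. Stack: [4, -10]
BINARY_OP & → 4 & -10 = 4. Stack: [4]
LOAD_FAST v → push 4. Stack: [4, 4]
BINARY_OP + → 4 + 4 = 8. Stack: [8]
STORE_FAST p → p=8. Stack: []
LOAD_FAST_LOAD_FAST b,v → push 17,4. Stack: [17, 4]
BINARY_OP + → 17 + 4 = 21. Stack: [21]
LOAD_FAST p → push 8. Stack: [21, 8]
BINARY_OP + → 21 + 8 = 29. Stack: [29]
STORE_FAST p → p=29. Stack: []
LOAD_FAST p → push 29. Stack: [29]
LOAD_CONST → push 4. Stack: [29, 4]
BINARY_OP // → 29 // 4 = 7. Stack: [7]
LOAD_FAST c → push -9. Stack: [7, -9]
BINARY_OP + → 7 + -9 = -2. Stack: [-2]
STORE_FAST n → n=-2. Stack: []
LOAD_FAST n → push -2. Stack: [-2]
LOAD_CONST → push 7. Stack: [-2, 7]
BINARY_OP & → -2 & 7 = 6. Stack: [6]
RETURN_VALUE → return 6.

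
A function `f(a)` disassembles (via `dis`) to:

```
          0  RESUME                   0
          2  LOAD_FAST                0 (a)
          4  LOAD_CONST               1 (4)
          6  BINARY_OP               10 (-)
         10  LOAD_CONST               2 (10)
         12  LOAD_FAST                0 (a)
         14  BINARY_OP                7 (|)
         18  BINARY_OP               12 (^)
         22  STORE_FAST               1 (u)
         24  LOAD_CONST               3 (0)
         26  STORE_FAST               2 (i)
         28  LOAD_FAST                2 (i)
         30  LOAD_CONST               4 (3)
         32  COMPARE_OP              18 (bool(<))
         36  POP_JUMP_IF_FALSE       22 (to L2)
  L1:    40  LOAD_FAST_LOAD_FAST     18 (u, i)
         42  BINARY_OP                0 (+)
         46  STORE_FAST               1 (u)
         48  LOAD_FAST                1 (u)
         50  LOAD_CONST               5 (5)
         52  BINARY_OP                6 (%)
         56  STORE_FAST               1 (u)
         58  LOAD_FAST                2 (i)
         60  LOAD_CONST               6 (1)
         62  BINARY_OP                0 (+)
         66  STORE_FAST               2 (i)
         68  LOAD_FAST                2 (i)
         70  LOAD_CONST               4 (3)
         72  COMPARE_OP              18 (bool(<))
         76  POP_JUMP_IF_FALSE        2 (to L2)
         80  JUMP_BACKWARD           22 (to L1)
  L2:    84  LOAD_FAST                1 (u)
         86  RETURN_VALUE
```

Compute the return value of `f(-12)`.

LOAD_FAST a → push -12. Stack: [-12]
LOAD_CONST → push 4. Stack: [-12, 4]
BINARY_OP - → -12 - 4 = -16. Stack: [-16]
LOAD_CONST → push 10. Stack: [-16, 10]
LOAD_FAST a → push -12. Stack: [-16, 10, -12]
BINARY_OP | → 10 | -12 = -2. Stack: [-16, -2]
BINARY_OP ^ → -16 ^ -2 = 14. Stack: [14]
STORE_FAST u → u=14. Stack: []
LOAD_CONST → push 0. Stack: [0]
STORE_FAST i → i=0. Stack: []
LOAD_FAST i → push 0. Stack: [0]
LOAD_CONST → push 3. Stack: [0, 3]
COMPARE_OP bool(<) → 0 vs 3 = True. Stack: [True]
POP_JUMP_IF_FALSE → pop True; no jump. Stack: []
LOAD_FAST_LOAD_FAST u,i → push 14,0. Stack: [14, 0]
BINARY_OP + → 14 + 0 = 14. Stack: [14]
STORE_FAST u → u=14. Stack: []
LOAD_FAST u → push 14. Stack: [14]
LOAD_CONST → push 5. Stack: [14, 5]
BINARY_OP % → 14 % 5 = 4. Stack: [4]
STORE_FAST u → u=4. Stack: []
LOAD_FAST i → push 0. Stack: [0]
LOAD_CONST → push 1. Stack: [0, 1]
BINARY_OP + → 0 + 1 = 1. Stack: [1]
STORE_FAST i → i=1. Stack: []
LOAD_FAST i → push 1. Stack: [1]
LOAD_CONST → push 3. Stack: [1, 3]
COMPARE_OP bool(<) → 1 vs 3 = True. Stack: [True]
POP_JUMP_IF_FALSE → pop True; no jump. Stack: []
LOAD_FAST_LOAD_FAST u,i → push 4,1. Stack: [4, 1]
BINARY_OP + → 4 + 1 = 5. Stack: [5]
STORE_FAST u → u=5. Stack: []
LOAD_FAST u → push 5. Stack: [5]
LOAD_CONST → push 5. Stack: [5, 5]
BINARY_OP % → 5 % 5 = 0. Stack: [0]
STORE_FAST u → u=0. Stack: []
LOAD_FAST i → push 1. Stack: [1]
LOAD_CONST → push 1. Stack: [1, 1]
BINARY_OP + → 1 + 1 = 2. Stack: [2]
STORE_FAST i → i=2. Stack: []
LOAD_FAST i → push 2. Stack: [2]
LOAD_CONST → push 3. Stack: [2, 3]
COMPARE_OP bool(<) → 2 vs 3 = True. Stack: [True]
POP_JUMP_IF_FALSE → pop True; no jump. Stack: []
LOAD_FAST_LOAD_FAST u,i → push 0,2. Stack: [0, 2]
BINARY_OP + → 0 + 2 = 2. Stack: [2]
STORE_FAST u → u=2. Stack: []
LOAD_FAST u → push 2. Stack: [2]
LOAD_CONST → push 5. Stack: [2, 5]
BINARY_OP % → 2 % 5 = 2. Stack: [2]
STORE_FAST u → u=2. Stack: []
LOAD_FAST i → push 2. Stack: [2]
LOAD_CONST → push 1. Stack: [2, 1]
BINARY_OP + → 2 + 1 = 3. Stack: [3]
STORE_FAST i → i=3. Stack: []
LOAD_FAST i → push 3. Stack: [3]
LOAD_CONST → push 3. Stack: [3, 3]
COMPARE_OP bool(<) → 3 vs 3 = False. Stack: [False]
POP_JUMP_IF_FALSE → pop False; jump. Stack: []
LOAD_FAST u → push 2. Stack: [2]
RETURN_VALUE → return 2.

2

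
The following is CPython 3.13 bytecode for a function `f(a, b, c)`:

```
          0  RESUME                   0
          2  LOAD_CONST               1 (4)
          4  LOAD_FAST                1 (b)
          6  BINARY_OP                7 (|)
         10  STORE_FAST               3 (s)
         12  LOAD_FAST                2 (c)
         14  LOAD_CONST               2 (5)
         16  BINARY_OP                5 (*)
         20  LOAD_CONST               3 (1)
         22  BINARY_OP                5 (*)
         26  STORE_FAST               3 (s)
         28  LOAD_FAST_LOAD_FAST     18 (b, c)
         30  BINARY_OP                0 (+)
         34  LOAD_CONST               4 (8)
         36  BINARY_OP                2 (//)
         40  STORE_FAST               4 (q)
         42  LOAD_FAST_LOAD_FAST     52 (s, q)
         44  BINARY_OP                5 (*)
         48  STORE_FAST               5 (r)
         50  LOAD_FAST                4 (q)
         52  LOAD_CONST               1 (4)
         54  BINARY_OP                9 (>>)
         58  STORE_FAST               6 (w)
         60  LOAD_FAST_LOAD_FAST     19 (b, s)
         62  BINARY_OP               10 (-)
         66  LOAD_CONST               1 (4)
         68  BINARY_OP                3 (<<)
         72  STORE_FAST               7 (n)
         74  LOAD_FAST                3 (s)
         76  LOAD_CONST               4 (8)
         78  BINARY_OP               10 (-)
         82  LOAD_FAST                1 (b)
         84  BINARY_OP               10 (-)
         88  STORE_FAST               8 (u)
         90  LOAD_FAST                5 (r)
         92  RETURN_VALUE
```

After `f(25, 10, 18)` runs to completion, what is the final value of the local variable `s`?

LOAD_CONST → push 4. Stack: [4]
LOAD_FAST b → push 10. Stack: [4, 10]
BINARY_OP | → 4 | 10 = 14. Stack: [14]
STORE_FAST s → s=14. Stack: []
LOAD_FAST c → push 18. Stack: [18]
LOAD_CONST → push 5. Stack: [18, 5]
BINARY_OP * → 18 * 5 = 90. Stack: [90]
LOAD_CONST → push 1. Stack: [90, 1]
BINARY_OP * → 90 * 1 = 90. Stack: [90]
STORE_FAST s → s=90. Stack: []
LOAD_FAST_LOAD_FAST b,c → push 10,18. Stack: [10, 18]
BINARY_OP + → 10 + 18 = 28. Stack: [28]
LOAD_CONST → push 8. Stack: [28, 8]
BINARY_OP // → 28 // 8 = 3. Stack: [3]
STORE_FAST q → q=3. Stack: []
LOAD_FAST_LOAD_FAST s,q → push 90,3. Stack: [90, 3]
BINARY_OP * → 90 * 3 = 270. Stack: [270]
STORE_FAST r → r=270. Stack: []
LOAD_FAST q → push 3. Stack: [3]
LOAD_CONST → push 4. Stack: [3, 4]
BINARY_OP >> → 3 >> 4 = 0. Stack: [0]
STORE_FAST w → w=0. Stack: []
LOAD_FAST_LOAD_FAST b,s → push 10,90. Stack: [10, 90]
BINARY_OP - → 10 - 90 = -80. Stack: [-80]
LOAD_CONST → push 4. Stack: [-80, 4]
BINARY_OP << → -80 << 4 = -1280. Stack: [-1280]
STORE_FAST n → n=-1280. Stack: []
LOAD_FAST s → push 90. Stack: [90]
LOAD_CONST → push 8. Stack: [90, 8]
BINARY_OP - → 90 - 8 = 82. Stack: [82]
LOAD_FAST b → push 10. Stack: [82, 10]
BINARY_OP - → 82 - 10 = 72. Stack: [72]
STORE_FAST u → u=72. Stack: []
LOAD_FAST r → push 270. Stack: [270]
RETURN_VALUE → return 270.

90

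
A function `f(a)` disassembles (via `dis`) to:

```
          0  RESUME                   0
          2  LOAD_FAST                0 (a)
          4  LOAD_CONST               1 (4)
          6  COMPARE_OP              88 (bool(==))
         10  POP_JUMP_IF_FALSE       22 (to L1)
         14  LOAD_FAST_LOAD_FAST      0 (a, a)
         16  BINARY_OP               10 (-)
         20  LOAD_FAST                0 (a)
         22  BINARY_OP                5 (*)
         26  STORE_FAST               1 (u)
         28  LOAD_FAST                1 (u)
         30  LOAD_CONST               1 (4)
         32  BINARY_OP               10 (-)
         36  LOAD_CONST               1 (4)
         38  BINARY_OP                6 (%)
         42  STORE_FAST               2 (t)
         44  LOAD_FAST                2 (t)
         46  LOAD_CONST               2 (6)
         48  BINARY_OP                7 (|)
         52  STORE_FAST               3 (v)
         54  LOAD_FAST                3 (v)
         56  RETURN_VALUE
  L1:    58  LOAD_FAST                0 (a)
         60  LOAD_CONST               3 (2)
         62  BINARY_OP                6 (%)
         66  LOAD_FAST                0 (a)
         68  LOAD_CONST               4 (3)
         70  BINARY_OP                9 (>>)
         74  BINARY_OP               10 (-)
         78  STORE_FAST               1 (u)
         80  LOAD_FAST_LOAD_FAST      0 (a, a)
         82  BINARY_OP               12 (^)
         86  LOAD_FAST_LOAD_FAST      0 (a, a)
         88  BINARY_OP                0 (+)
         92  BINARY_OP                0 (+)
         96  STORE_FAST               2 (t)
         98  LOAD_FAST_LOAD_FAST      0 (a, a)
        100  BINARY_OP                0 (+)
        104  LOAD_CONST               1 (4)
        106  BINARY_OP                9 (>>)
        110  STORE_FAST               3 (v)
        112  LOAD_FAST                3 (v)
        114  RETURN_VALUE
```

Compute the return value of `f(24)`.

LOAD_FAST a → push 24. Stack: [24]
LOAD_CONST → push 4. Stack: [24, 4]
COMPARE_OP bool(==) → 24 vs 4 = False. Stack: [False]
POP_JUMP_IF_FALSE → pop False; jump. Stack: []
LOAD_FAST a → push 24. Stack: [24]
LOAD_CONST → push 2. Stack: [24, 2]
BINARY_OP % → 24 % 2 = 0. Stack: [0]
LOAD_FAST a → push 24. Stack: [0, 24]
LOAD_CONST → push 3. Stack: [0, 24, 3]
BINARY_OP >> → 24 >> 3 = 3. Stack: [0, 3]
BINARY_OP - → 0 - 3 = -3. Stack: [-3]
STORE_FAST u → u=-3. Stack: []
LOAD_FAST_LOAD_FAST a,a → push 24,24. Stack: [24, 24]
BINARY_OP ^ → 24 ^ 24 = 0. Stack: [0]
LOAD_FAST_LOAD_FAST a,a → push 24,24. Stack: [0, 24, 24]
BINARY_OP + → 24 + 24 = 48. Stack: [0, 48]
BINARY_OP + → 0 + 48 = 48. Stack: [48]
STORE_FAST t → t=48. Stack: []
LOAD_FAST_LOAD_FAST a,a → push 24,24. Stack: [24, 24]
BINARY_OP + → 24 + 24 = 48. Stack: [48]
LOAD_CONST → push 4. Stack: [48, 4]
BINARY_OP >> → 48 >> 4 = 3. Stack: [3]
STORE_FAST v → v=3. Stack: []
LOAD_FAST v → push 3. Stack: [3]
RETURN_VALUE → return 3.

3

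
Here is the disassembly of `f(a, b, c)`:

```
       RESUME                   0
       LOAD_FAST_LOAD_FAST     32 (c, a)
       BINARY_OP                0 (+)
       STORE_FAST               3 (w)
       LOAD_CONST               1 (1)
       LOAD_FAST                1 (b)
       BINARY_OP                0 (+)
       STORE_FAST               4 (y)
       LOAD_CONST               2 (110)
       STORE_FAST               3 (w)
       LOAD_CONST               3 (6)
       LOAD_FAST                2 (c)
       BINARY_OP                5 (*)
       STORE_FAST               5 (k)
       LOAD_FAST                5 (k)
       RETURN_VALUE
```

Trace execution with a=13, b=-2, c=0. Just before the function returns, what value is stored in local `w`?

110

LOAD_FAST_LOAD_FAST c,a → push 0,13. Stack: [0, 13]
BINARY_OP + → 0 + 13 = 13. Stack: [13]
STORE_FAST w → w=13. Stack: []
LOAD_CONST → push 1. Stack: [1]
LOAD_FAST b → push -2. Stack: [1, -2]
BINARY_OP + → 1 + -2 = -1. Stack: [-1]
STORE_FAST y → y=-1. Stack: []
LOAD_CONST → push 110. Stack: [110]
STORE_FAST w → w=110. Stack: []
LOAD_CONST → push 6. Stack: [6]
LOAD_FAST c → push 0. Stack: [6, 0]
BINARY_OP * → 6 * 0 = 0. Stack: [0]
STORE_FAST k → k=0. Stack: []
LOAD_FAST k → push 0. Stack: [0]
RETURN_VALUE → return 0.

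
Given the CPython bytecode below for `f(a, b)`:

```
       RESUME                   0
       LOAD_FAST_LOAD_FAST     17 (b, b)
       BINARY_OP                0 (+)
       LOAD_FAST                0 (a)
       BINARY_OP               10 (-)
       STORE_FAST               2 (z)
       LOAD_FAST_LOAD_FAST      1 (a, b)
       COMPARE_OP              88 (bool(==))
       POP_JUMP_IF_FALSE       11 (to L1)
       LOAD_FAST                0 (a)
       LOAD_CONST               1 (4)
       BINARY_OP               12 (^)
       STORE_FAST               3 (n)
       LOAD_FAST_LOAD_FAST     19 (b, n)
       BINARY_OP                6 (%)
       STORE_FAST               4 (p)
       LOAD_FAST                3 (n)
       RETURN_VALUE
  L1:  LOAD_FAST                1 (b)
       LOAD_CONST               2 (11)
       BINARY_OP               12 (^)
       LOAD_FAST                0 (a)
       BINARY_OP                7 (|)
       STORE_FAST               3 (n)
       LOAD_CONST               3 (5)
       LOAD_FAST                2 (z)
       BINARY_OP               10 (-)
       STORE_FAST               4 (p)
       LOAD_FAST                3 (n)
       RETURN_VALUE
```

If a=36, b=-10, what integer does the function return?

-3

LOAD_FAST_LOAD_FAST b,b → push -10,-10. Stack: [-10, -10]
BINARY_OP + → -10 + -10 = -20. Stack: [-20]
LOAD_FAST a → push 36. Stack: [-20, 36]
BINARY_OP - → -20 - 36 = -56. Stack: [-56]
STORE_FAST z → z=-56. Stack: []
LOAD_FAST_LOAD_FAST a,b → push 36,-10. Stack: [36, -10]
COMPARE_OP bool(==) → 36 vs -10 = False. Stack: [False]
POP_JUMP_IF_FALSE → pop False; jump. Stack: []
LOAD_FAST b → push -10. Stack: [-10]
LOAD_CONST → push 11. Stack: [-10, 11]
BINARY_OP ^ → -10 ^ 11 = -3. Stack: [-3]
LOAD_FAST a → push 36. Stack: [-3, 36]
BINARY_OP | → -3 | 36 = -3. Stack: [-3]
STORE_FAST n → n=-3. Stack: []
LOAD_CONST → push 5. Stack: [5]
LOAD_FAST z → push -56. Stack: [5, -56]
BINARY_OP - → 5 - -56 = 61. Stack: [61]
STORE_FAST p → p=61. Stack: []
LOAD_FAST n → push -3. Stack: [-3]
RETURN_VALUE → return -3.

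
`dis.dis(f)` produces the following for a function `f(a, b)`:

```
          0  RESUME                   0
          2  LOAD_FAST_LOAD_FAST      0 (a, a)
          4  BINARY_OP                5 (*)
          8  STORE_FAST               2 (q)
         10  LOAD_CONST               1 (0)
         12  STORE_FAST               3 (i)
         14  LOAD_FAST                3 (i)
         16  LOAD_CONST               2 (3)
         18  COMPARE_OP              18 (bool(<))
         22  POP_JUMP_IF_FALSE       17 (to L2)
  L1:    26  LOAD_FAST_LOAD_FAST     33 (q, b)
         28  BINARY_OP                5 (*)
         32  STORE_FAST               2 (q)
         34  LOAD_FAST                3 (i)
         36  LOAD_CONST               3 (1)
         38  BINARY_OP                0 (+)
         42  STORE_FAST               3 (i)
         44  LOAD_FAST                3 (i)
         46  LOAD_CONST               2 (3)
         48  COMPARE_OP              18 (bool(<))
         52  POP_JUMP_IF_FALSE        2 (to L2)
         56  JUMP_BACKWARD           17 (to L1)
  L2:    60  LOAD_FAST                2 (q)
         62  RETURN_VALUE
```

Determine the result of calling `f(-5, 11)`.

33275

LOAD_FAST_LOAD_FAST a,a → push -5,-5. Stack: [-5, -5]
BINARY_OP * → -5 * -5 = 25. Stack: [25]
STORE_FAST q → q=25. Stack: []
LOAD_CONST → push 0. Stack: [0]
STORE_FAST i → i=0. Stack: []
LOAD_FAST i → push 0. Stack: [0]
LOAD_CONST → push 3. Stack: [0, 3]
COMPARE_OP bool(<) → 0 vs 3 = True. Stack: [True]
POP_JUMP_IF_FALSE → pop True; no jump. Stack: []
LOAD_FAST_LOAD_FAST q,b → push 25,11. Stack: [25, 11]
BINARY_OP * → 25 * 11 = 275. Stack: [275]
STORE_FAST q → q=275. Stack: []
LOAD_FAST i → push 0. Stack: [0]
LOAD_CONST → push 1. Stack: [0, 1]
BINARY_OP + → 0 + 1 = 1. Stack: [1]
STORE_FAST i → i=1. Stack: []
LOAD_FAST i → push 1. Stack: [1]
LOAD_CONST → push 3. Stack: [1, 3]
COMPARE_OP bool(<) → 1 vs 3 = True. Stack: [True]
POP_JUMP_IF_FALSE → pop True; no jump. Stack: []
LOAD_FAST_LOAD_FAST q,b → push 275,11. Stack: [275, 11]
BINARY_OP * → 275 * 11 = 3025. Stack: [3025]
STORE_FAST q → q=3025. Stack: []
LOAD_FAST i → push 1. Stack: [1]
LOAD_CONST → push 1. Stack: [1, 1]
BINARY_OP + → 1 + 1 = 2. Stack: [2]
STORE_FAST i → i=2. Stack: []
LOAD_FAST i → push 2. Stack: [2]
LOAD_CONST → push 3. Stack: [2, 3]
COMPARE_OP bool(<) → 2 vs 3 = True. Stack: [True]
POP_JUMP_IF_FALSE → pop True; no jump. Stack: []
LOAD_FAST_LOAD_FAST q,b → push 3025,11. Stack: [3025, 11]
BINARY_OP * → 3025 * 11 = 33275. Stack: [33275]
STORE_FAST q → q=33275. Stack: []
LOAD_FAST i → push 2. Stack: [2]
LOAD_CONST → push 1. Stack: [2, 1]
BINARY_OP + → 2 + 1 = 3. Stack: [3]
STORE_FAST i → i=3. Stack: []
LOAD_FAST i → push 3. Stack: [3]
LOAD_CONST → push 3. Stack: [3, 3]
COMPARE_OP bool(<) → 3 vs 3 = False. Stack: [False]
POP_JUMP_IF_FALSE → pop False; jump. Stack: []
LOAD_FAST q → push 33275. Stack: [33275]
RETURN_VALUE → return 33275.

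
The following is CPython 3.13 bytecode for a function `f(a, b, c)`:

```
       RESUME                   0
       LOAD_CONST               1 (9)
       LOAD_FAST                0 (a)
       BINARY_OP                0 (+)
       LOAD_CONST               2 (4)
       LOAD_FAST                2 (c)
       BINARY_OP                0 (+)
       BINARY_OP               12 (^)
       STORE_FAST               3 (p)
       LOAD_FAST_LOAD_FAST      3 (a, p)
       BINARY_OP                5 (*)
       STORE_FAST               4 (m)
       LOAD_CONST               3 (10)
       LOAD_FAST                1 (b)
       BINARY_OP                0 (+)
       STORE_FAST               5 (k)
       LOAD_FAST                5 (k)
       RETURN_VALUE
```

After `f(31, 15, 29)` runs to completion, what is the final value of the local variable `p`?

9

LOAD_CONST → push 9. Stack: [9]
LOAD_FAST a → push 31. Stack: [9, 31]
BINARY_OP + → 9 + 31 = 40. Stack: [40]
LOAD_CONST → push 4. Stack: [40, 4]
LOAD_FAST c → push 29. Stack: [40, 4, 29]
BINARY_OP + → 4 + 29 = 33. Stack: [40, 33]
BINARY_OP ^ → 40 ^ 33 = 9. Stack: [9]
STORE_FAST p → p=9. Stack: []
LOAD_FAST_LOAD_FAST a,p → push 31,9. Stack: [31, 9]
BINARY_OP * → 31 * 9 = 279. Stack: [279]
STORE_FAST m → m=279. Stack: []
LOAD_CONST → push 10. Stack: [10]
LOAD_FAST b → push 15. Stack: [10, 15]
BINARY_OP + → 10 + 15 = 25. Stack: [25]
STORE_FAST k → k=25. Stack: []
LOAD_FAST k → push 25. Stack: [25]
RETURN_VALUE → return 25.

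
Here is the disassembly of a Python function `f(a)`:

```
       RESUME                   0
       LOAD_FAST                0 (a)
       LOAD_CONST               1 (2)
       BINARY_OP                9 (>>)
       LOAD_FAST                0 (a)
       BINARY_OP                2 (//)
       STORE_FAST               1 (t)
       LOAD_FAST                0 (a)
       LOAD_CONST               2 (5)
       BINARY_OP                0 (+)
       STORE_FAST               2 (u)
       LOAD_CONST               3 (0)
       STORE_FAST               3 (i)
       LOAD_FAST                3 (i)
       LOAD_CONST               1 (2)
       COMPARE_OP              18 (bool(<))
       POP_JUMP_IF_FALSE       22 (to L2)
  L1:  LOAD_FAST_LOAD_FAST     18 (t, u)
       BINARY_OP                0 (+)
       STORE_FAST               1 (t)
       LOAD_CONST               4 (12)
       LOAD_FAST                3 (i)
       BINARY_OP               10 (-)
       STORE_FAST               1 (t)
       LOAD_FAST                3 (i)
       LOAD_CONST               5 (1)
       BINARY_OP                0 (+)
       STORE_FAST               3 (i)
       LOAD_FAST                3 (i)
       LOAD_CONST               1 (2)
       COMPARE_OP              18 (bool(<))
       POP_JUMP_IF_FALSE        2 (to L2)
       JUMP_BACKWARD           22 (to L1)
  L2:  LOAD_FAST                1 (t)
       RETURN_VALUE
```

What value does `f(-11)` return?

LOAD_FAST a → push -11. Stack: [-11]
LOAD_CONST → push 2. Stack: [-11, 2]
BINARY_OP >> → -11 >> 2 = -3. Stack: [-3]
LOAD_FAST a → push -11. Stack: [-3, -11]
BINARY_OP // → -3 // -11 = 0. Stack: [0]
STORE_FAST t → t=0. Stack: []
LOAD_FAST a → push -11. Stack: [-11]
LOAD_CONST → push 5. Stack: [-11, 5]
BINARY_OP + → -11 + 5 = -6. Stack: [-6]
STORE_FAST u → u=-6. Stack: []
LOAD_CONST → push 0. Stack: [0]
STORE_FAST i → i=0. Stack: []
LOAD_FAST i → push 0. Stack: [0]
LOAD_CONST → push 2. Stack: [0, 2]
COMPARE_OP bool(<) → 0 vs 2 = True. Stack: [True]
POP_JUMP_IF_FALSE → pop True; no jump. Stack: []
LOAD_FAST_LOAD_FAST t,u → push 0,-6. Stack: [0, -6]
BINARY_OP + → 0 + -6 = -6. Stack: [-6]
STORE_FAST t → t=-6. Stack: []
LOAD_CONST → push 12. Stack: [12]
LOAD_FAST i → push 0. Stack: [12, 0]
BINARY_OP - → 12 - 0 = 12. Stack: [12]
STORE_FAST t → t=12. Stack: []
LOAD_FAST i → push 0. Stack: [0]
LOAD_CONST → push 1. Stack: [0, 1]
BINARY_OP + → 0 + 1 = 1. Stack: [1]
STORE_FAST i → i=1. Stack: []
LOAD_FAST i → push 1. Stack: [1]
LOAD_CONST → push 2. Stack: [1, 2]
COMPARE_OP bool(<) → 1 vs 2 = True. Stack: [True]
POP_JUMP_IF_FALSE → pop True; no jump. Stack: []
LOAD_FAST_LOAD_FAST t,u → push 12,-6. Stack: [12, -6]
BINARY_OP + → 12 + -6 = 6. Stack: [6]
STORE_FAST t → t=6. Stack: []
LOAD_CONST → push 12. Stack: [12]
LOAD_FAST i → push 1. Stack: [12, 1]
BINARY_OP - → 12 - 1 = 11. Stack: [11]
STORE_FAST t → t=11. Stack: []
LOAD_FAST i → push 1. Stack: [1]
LOAD_CONST → push 1. Stack: [1, 1]
BINARY_OP + → 1 + 1 = 2. Stack: [2]
STORE_FAST i → i=2. Stack: []
LOAD_FAST i → push 2. Stack: [2]
LOAD_CONST → push 2. Stack: [2, 2]
COMPARE_OP bool(<) → 2 vs 2 = False. Stack: [False]
POP_JUMP_IF_FALSE → pop False; jump. Stack: []
LOAD_FAST t → push 11. Stack: [11]
RETURN_VALUE → return 11.

11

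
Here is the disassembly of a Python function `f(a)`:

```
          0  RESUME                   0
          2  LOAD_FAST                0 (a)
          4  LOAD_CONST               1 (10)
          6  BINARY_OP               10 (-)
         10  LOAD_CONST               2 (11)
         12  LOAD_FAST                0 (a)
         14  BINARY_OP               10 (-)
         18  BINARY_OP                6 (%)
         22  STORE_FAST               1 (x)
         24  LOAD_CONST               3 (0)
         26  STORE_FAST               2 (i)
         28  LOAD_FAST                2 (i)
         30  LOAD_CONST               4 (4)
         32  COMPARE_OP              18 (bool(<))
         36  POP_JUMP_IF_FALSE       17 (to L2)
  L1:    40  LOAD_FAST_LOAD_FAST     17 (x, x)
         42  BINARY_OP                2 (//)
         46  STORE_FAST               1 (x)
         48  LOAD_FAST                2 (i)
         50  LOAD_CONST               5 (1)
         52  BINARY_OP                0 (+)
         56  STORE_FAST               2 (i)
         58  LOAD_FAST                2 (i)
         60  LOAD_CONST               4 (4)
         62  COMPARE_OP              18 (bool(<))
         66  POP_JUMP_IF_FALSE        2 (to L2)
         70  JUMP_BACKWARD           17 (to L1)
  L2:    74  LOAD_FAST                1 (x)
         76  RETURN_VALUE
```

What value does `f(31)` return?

1

LOAD_FAST a → push 31. Stack: [31]
LOAD_CONST → push 10. Stack: [31, 10]
BINARY_OP - → 31 - 10 = 21. Stack: [21]
LOAD_CONST → push 11. Stack: [21, 11]
LOAD_FAST a → push 31. Stack: [21, 11, 31]
BINARY_OP - → 11 - 31 = -20. Stack: [21, -20]
BINARY_OP % → 21 % -20 = -19. Stack: [-19]
STORE_FAST x → x=-19. Stack: []
LOAD_CONST → push 0. Stack: [0]
STORE_FAST i → i=0. Stack: []
LOAD_FAST i → push 0. Stack: [0]
LOAD_CONST → push 4. Stack: [0, 4]
COMPARE_OP bool(<) → 0 vs 4 = True. Stack: [True]
POP_JUMP_IF_FALSE → pop True; no jump. Stack: []
LOAD_FAST_LOAD_FAST x,x → push -19,-19. Stack: [-19, -19]
BINARY_OP // → -19 // -19 = 1. Stack: [1]
STORE_FAST x → x=1. Stack: []
LOAD_FAST i → push 0. Stack: [0]
LOAD_CONST → push 1. Stack: [0, 1]
BINARY_OP + → 0 + 1 = 1. Stack: [1]
STORE_FAST i → i=1. Stack: []
LOAD_FAST i → push 1. Stack: [1]
LOAD_CONST → push 4. Stack: [1, 4]
COMPARE_OP bool(<) → 1 vs 4 = True. Stack: [True]
POP_JUMP_IF_FALSE → pop True; no jump. Stack: []
LOAD_FAST_LOAD_FAST x,x → push 1,1. Stack: [1, 1]
BINARY_OP // → 1 // 1 = 1. Stack: [1]
STORE_FAST x → x=1. Stack: []
LOAD_FAST i → push 1. Stack: [1]
LOAD_CONST → push 1. Stack: [1, 1]
BINARY_OP + → 1 + 1 = 2. Stack: [2]
STORE_FAST i → i=2. Stack: []
LOAD_FAST i → push 2. Stack: [2]
LOAD_CONST → push 4. Stack: [2, 4]
COMPARE_OP bool(<) → 2 vs 4 = True. Stack: [True]
POP_JUMP_IF_FALSE → pop True; no jump. Stack: []
LOAD_FAST_LOAD_FAST x,x → push 1,1. Stack: [1, 1]
BINARY_OP // → 1 // 1 = 1. Stack: [1]
STORE_FAST x → x=1. Stack: []
LOAD_FAST i → push 2. Stack: [2]
LOAD_CONST → push 1. Stack: [2, 1]
BINARY_OP + → 2 + 1 = 3. Stack: [3]
STORE_FAST i → i=3. Stack: []
LOAD_FAST i → push 3. Stack: [3]
LOAD_CONST → push 4. Stack: [3, 4]
COMPARE_OP bool(<) → 3 vs 4 = True. Stack: [True]
POP_JUMP_IF_FALSE → pop True; no jump. Stack: []
LOAD_FAST_LOAD_FAST x,x → push 1,1. Stack: [1, 1]
BINARY_OP // → 1 // 1 = 1. Stack: [1]
STORE_FAST x → x=1. Stack: []
LOAD_FAST i → push 3. Stack: [3]
LOAD_CONST → push 1. Stack: [3, 1]
BINARY_OP + → 3 + 1 = 4. Stack: [4]
STORE_FAST i → i=4. Stack: []
LOAD_FAST i → push 4. Stack: [4]
LOAD_CONST → push 4. Stack: [4, 4]
COMPARE_OP bool(<) → 4 vs 4 = False. Stack: [False]
POP_JUMP_IF_FALSE → pop False; jump. Stack: []
LOAD_FAST x → push 1. Stack: [1]
RETURN_VALUE → return 1.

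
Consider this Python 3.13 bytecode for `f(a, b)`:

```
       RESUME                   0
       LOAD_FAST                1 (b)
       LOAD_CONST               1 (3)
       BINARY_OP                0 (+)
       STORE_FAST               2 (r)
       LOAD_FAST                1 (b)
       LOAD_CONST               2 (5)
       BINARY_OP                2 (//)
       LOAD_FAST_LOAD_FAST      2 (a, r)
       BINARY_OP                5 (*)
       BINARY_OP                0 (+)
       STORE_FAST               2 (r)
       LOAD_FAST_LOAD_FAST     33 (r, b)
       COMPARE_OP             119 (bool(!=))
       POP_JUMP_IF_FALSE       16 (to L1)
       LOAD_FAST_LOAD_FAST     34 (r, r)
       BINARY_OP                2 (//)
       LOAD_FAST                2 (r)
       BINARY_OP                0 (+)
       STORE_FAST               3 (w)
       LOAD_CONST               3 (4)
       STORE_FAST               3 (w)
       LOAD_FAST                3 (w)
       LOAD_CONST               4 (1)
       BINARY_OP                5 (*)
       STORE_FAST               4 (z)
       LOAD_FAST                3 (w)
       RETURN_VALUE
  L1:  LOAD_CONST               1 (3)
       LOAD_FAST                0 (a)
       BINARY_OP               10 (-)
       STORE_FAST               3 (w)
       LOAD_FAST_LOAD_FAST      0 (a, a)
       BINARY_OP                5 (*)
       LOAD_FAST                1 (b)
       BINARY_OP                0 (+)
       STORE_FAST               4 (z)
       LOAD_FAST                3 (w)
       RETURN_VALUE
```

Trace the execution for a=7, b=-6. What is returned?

LOAD_FAST b → push -6. Stack: [-6]
LOAD_CONST → push 3. Stack: [-6, 3]
BINARY_OP + → -6 + 3 = -3. Stack: [-3]
STORE_FAST r → r=-3. Stack: []
LOAD_FAST b → push -6. Stack: [-6]
LOAD_CONST → push 5. Stack: [-6, 5]
BINARY_OP // → -6 // 5 = -2. Stack: [-2]
LOAD_FAST_LOAD_FAST a,r → push 7,-3. Stack: [-2, 7, -3]
BINARY_OP * → 7 * -3 = -21. Stack: [-2, -21]
BINARY_OP + → -2 + -21 = -23. Stack: [-23]
STORE_FAST r → r=-23. Stack: []
LOAD_FAST_LOAD_FAST r,b → push -23,-6. Stack: [-23, -6]
COMPARE_OP bool(!=) → -23 vs -6 = True. Stack: [True]
POP_JUMP_IF_FALSE → pop True; no jump. Stack: []
LOAD_FAST_LOAD_FAST r,r → push -23,-23. Stack: [-23, -23]
BINARY_OP // → -23 // -23 = 1. Stack: [1]
LOAD_FAST r → push -23. Stack: [1, -23]
BINARY_OP + → 1 + -23 = -22. Stack: [-22]
STORE_FAST w → w=-22. Stack: []
LOAD_CONST → push 4. Stack: [4]
STORE_FAST w → w=4. Stack: []
LOAD_FAST w → push 4. Stack: [4]
LOAD_CONST → push 1. Stack: [4, 1]
BINARY_OP * → 4 * 1 = 4. Stack: [4]
STORE_FAST z → z=4. Stack: []
LOAD_FAST w → push 4. Stack: [4]
RETURN_VALUE → return 4.

4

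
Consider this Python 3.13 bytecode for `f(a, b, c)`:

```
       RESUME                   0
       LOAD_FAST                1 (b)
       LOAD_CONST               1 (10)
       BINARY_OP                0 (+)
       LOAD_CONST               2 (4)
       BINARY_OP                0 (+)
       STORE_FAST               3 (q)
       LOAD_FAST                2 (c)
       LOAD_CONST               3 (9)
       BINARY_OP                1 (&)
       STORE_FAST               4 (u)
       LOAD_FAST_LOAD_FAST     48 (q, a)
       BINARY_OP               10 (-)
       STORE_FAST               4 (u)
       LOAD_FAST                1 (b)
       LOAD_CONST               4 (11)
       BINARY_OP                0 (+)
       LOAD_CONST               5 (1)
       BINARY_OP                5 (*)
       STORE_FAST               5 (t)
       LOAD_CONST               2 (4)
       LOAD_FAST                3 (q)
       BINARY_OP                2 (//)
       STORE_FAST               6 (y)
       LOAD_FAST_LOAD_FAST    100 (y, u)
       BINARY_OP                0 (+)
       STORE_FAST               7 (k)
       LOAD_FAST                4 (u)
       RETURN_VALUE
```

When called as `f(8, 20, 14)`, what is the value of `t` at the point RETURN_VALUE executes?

LOAD_FAST b → push 20. Stack: [20]
LOAD_CONST → push 10. Stack: [20, 10]
BINARY_OP + → 20 + 10 = 30. Stack: [30]
LOAD_CONST → push 4. Stack: [30, 4]
BINARY_OP + → 30 + 4 = 34. Stack: [34]
STORE_FAST q → q=34. Stack: []
LOAD_FAST c → push 14. Stack: [14]
LOAD_CONST → push 9. Stack: [14, 9]
BINARY_OP & → 14 & 9 = 8. Stack: [8]
STORE_FAST u → u=8. Stack: []
LOAD_FAST_LOAD_FAST q,a → push 34,8. Stack: [34, 8]
BINARY_OP - → 34 - 8 = 26. Stack: [26]
STORE_FAST u → u=26. Stack: []
LOAD_FAST b → push 20. Stack: [20]
LOAD_CONST → push 11. Stack: [20, 11]
BINARY_OP + → 20 + 11 = 31. Stack: [31]
LOAD_CONST → push 1. Stack: [31, 1]
BINARY_OP * → 31 * 1 = 31. Stack: [31]
STORE_FAST t → t=31. Stack: []
LOAD_CONST → push 4. Stack: [4]
LOAD_FAST q → push 34. Stack: [4, 34]
BINARY_OP // → 4 // 34 = 0. Stack: [0]
STORE_FAST y → y=0. Stack: []
LOAD_FAST_LOAD_FAST y,u → push 0,26. Stack: [0, 26]
BINARY_OP + → 0 + 26 = 26. Stack: [26]
STORE_FAST k → k=26. Stack: []
LOAD_FAST u → push 26. Stack: [26]
RETURN_VALUE → return 26.

31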